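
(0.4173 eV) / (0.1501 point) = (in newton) 1.263e-15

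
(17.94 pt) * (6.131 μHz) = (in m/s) 3.88e-08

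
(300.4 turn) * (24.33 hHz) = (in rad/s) 4.592e+06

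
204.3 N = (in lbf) 45.93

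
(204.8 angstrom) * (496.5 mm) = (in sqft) 1.095e-07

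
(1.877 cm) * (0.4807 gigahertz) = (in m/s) 9.023e+06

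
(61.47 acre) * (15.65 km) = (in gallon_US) 1.028e+12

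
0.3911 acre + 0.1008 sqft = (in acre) 0.3911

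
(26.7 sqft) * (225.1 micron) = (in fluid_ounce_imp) 19.65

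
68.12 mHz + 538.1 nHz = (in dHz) 0.6812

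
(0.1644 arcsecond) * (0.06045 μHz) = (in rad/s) 4.818e-14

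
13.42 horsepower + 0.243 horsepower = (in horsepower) 13.66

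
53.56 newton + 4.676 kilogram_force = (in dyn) 9.942e+06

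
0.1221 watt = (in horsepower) 0.0001637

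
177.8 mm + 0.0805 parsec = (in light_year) 0.2626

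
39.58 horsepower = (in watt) 2.951e+04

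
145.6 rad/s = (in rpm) 1390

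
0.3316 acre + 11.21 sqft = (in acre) 0.3319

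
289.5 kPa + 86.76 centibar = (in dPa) 3.763e+06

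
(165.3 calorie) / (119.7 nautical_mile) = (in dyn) 312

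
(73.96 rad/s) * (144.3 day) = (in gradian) 5.87e+10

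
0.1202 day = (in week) 0.01717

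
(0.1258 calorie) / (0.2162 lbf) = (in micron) 5.473e+05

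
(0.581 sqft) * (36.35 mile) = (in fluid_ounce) 1.068e+08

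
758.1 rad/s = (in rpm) 7239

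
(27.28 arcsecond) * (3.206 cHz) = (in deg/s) 0.0002429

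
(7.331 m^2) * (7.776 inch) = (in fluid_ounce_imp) 5.096e+04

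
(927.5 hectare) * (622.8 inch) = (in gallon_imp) 3.227e+10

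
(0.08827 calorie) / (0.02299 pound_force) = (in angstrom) 3.611e+10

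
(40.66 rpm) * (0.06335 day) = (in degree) 1.335e+06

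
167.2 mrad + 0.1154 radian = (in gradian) 17.99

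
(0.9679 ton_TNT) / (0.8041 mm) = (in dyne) 5.036e+17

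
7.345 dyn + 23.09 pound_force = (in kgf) 10.47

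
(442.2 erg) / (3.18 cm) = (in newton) 0.001391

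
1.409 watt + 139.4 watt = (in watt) 140.8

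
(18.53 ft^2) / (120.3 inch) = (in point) 1597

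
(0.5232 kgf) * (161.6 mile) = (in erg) 1.334e+13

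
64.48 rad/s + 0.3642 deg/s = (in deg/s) 3695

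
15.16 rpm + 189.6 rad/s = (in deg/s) 1.095e+04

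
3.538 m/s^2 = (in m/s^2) 3.538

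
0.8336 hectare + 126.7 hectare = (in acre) 315.1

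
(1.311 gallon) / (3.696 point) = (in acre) 0.0009405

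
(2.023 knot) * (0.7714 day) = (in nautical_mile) 37.45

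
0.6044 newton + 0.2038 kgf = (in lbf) 0.5852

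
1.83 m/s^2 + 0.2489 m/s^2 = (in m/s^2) 2.079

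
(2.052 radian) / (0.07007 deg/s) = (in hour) 0.4661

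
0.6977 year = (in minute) 3.667e+05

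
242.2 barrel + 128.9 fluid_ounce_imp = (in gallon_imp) 8471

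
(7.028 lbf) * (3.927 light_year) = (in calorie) 2.776e+17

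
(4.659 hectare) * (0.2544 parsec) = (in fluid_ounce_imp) 1.287e+25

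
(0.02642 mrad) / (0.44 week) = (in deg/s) 5.688e-09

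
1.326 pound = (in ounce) 21.22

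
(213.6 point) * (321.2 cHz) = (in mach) 0.0007108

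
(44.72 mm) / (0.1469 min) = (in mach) 1.49e-05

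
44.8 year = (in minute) 2.355e+07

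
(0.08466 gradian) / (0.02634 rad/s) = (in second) 0.05049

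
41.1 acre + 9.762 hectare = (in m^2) 2.639e+05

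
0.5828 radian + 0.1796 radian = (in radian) 0.7624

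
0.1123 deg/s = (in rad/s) 0.00196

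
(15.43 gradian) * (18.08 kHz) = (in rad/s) 4382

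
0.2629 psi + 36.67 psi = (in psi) 36.93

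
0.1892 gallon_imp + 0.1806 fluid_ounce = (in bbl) 0.005444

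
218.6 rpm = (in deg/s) 1312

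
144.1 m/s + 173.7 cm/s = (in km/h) 525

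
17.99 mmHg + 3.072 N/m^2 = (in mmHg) 18.01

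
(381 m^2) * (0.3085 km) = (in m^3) 1.175e+05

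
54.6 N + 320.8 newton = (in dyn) 3.754e+07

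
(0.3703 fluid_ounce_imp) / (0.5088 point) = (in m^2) 0.05862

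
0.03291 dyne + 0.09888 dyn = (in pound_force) 2.963e-07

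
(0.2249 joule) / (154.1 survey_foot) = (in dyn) 478.8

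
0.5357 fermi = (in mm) 5.357e-13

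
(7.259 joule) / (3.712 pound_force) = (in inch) 17.31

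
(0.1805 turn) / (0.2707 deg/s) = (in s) 240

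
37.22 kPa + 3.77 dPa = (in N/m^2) 3.722e+04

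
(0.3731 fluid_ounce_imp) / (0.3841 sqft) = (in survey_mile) 1.846e-07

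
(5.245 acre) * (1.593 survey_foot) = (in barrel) 6.482e+04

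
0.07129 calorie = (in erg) 2.983e+06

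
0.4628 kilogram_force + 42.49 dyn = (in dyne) 4.539e+05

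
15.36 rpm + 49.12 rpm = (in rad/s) 6.752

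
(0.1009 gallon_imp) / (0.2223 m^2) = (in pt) 5.849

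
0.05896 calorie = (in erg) 2.467e+06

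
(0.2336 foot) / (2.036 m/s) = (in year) 1.109e-09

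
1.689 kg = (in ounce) 59.58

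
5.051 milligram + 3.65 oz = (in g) 103.5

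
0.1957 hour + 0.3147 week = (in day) 2.211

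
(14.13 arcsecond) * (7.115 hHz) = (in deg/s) 2.793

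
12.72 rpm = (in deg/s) 76.32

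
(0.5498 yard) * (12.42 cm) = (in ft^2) 0.6721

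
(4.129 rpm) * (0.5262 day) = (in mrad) 1.966e+07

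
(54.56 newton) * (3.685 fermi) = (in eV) 1.255e+06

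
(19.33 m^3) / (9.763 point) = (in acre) 1.387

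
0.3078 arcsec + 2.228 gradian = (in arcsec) 7219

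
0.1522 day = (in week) 0.02174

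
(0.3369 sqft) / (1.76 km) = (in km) 1.778e-08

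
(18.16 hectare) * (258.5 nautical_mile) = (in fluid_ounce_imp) 3.06e+15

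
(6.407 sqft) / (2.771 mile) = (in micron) 133.5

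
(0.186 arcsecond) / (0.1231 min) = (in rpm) 1.166e-06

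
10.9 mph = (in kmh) 17.54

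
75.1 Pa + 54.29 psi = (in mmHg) 2808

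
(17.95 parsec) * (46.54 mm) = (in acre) 6.37e+12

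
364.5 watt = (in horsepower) 0.4888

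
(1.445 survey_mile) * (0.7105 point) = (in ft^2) 6.274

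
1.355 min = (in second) 81.3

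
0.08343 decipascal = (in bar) 8.343e-08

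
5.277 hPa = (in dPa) 5277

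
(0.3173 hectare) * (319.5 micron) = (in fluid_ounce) 3.428e+04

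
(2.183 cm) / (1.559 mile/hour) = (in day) 3.625e-07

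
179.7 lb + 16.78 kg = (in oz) 3467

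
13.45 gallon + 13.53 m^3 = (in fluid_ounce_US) 4.592e+05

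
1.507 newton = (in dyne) 1.507e+05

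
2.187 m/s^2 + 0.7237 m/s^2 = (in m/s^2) 2.911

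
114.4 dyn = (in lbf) 0.0002572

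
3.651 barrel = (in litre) 580.5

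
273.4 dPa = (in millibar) 0.2734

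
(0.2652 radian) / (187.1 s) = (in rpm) 0.01354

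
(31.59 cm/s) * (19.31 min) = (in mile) 0.2274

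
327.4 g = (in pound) 0.7218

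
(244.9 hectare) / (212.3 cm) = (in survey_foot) 3.785e+06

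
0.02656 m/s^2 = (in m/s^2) 0.02656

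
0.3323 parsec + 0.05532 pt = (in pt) 2.907e+19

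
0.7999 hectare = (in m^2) 7999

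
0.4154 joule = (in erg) 4.154e+06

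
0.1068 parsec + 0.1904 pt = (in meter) 3.296e+15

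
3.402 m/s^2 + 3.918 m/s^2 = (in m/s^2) 7.32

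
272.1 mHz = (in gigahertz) 2.721e-10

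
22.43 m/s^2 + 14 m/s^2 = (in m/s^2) 36.43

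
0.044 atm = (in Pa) 4458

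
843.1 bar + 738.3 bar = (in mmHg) 1.186e+06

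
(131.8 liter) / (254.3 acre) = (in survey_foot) 4.202e-07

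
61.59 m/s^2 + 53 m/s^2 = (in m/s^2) 114.6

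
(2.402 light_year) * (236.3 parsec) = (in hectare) 1.657e+31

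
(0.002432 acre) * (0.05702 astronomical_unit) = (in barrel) 5.28e+11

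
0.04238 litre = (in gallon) 0.0112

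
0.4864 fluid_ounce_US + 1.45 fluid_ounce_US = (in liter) 0.05727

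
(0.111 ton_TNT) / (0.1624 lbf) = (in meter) 6.429e+08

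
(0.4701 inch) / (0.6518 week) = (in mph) 6.776e-08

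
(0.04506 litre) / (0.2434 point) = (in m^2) 0.5248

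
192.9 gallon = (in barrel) 4.593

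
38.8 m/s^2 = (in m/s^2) 38.8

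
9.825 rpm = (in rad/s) 1.029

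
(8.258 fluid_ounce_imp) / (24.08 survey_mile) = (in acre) 1.496e-12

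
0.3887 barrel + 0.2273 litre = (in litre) 62.03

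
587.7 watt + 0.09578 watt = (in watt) 587.8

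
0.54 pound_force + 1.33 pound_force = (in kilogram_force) 0.8482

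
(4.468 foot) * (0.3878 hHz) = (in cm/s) 5281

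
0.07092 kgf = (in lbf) 0.1564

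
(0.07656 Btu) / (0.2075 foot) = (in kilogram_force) 130.2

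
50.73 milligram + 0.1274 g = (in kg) 0.0001781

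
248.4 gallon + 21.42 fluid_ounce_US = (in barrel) 5.918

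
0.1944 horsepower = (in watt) 145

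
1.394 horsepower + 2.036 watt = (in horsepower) 1.397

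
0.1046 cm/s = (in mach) 3.072e-06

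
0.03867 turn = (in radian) 0.243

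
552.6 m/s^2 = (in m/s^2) 552.6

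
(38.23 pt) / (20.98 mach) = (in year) 5.987e-14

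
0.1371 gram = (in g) 0.1371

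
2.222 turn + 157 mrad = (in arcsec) 2.912e+06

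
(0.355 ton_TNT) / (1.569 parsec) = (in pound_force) 6.897e-09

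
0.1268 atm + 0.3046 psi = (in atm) 0.1475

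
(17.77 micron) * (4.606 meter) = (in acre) 2.023e-08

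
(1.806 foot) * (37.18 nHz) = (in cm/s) 2.047e-06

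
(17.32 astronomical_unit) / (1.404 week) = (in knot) 5.931e+06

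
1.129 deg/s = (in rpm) 0.1882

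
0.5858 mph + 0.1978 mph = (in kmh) 1.261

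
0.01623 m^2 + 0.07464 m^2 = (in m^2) 0.09087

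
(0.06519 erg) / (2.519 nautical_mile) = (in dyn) 1.397e-07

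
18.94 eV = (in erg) 3.035e-11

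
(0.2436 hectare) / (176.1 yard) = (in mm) 1.513e+04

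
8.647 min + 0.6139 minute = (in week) 0.0009187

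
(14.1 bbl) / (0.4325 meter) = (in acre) 0.001281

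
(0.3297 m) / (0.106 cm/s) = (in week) 0.0005143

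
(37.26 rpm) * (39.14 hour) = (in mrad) 5.498e+08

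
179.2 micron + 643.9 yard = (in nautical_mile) 0.3179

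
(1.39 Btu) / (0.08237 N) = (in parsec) 5.77e-13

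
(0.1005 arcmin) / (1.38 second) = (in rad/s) 2.118e-05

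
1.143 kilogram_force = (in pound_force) 2.52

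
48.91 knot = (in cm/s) 2516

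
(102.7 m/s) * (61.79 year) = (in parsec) 6.486e-06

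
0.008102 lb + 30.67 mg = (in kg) 0.003706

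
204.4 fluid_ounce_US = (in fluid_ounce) 204.4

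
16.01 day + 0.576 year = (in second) 1.955e+07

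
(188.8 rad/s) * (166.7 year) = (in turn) 1.58e+11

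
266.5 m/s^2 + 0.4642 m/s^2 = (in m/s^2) 267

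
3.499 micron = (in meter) 3.499e-06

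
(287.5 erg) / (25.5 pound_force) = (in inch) 9.979e-06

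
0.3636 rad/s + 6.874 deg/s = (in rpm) 4.618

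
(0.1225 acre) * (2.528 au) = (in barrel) 1.179e+15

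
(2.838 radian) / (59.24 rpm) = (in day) 5.295e-06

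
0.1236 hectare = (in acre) 0.3054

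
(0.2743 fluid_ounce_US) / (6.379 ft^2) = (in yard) 1.497e-05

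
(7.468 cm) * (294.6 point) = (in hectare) 7.761e-07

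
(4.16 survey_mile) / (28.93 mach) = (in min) 0.01133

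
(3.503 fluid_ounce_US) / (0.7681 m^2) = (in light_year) 1.426e-20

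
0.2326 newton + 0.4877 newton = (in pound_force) 0.1619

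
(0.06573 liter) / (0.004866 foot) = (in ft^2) 0.477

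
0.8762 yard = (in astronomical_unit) 5.356e-12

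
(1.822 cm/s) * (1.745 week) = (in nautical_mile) 10.38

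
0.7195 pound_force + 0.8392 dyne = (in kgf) 0.3264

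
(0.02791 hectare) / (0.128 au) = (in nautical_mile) 7.87e-12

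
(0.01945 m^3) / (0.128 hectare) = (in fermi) 1.52e+10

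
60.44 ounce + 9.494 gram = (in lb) 3.798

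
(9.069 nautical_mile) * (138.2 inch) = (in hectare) 5.896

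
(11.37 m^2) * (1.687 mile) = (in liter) 3.087e+07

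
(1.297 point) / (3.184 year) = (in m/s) 4.557e-12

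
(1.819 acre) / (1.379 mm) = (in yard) 5.838e+06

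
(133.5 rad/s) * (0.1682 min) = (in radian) 1347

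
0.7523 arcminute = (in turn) 3.483e-05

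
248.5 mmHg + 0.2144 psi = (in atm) 0.3416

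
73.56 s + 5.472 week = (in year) 0.1049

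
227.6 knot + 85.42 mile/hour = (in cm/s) 1.553e+04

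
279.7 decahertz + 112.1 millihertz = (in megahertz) 0.002797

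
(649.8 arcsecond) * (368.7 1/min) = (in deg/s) 1.109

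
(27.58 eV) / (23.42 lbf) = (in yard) 4.639e-20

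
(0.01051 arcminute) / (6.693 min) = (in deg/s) 4.362e-07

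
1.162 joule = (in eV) 7.253e+18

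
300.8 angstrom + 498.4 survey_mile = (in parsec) 2.599e-11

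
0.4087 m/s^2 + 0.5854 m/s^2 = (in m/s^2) 0.9941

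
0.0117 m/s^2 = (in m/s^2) 0.0117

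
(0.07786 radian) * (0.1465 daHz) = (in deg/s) 6.535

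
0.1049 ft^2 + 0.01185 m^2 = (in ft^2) 0.2325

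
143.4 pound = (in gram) 6.505e+04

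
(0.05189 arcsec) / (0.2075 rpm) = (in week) 1.914e-11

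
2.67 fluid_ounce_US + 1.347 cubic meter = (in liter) 1347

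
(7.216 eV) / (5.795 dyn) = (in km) 1.995e-17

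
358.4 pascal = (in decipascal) 3584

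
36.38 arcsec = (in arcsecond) 36.38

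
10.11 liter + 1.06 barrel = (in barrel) 1.124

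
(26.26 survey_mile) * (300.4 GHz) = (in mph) 2.84e+16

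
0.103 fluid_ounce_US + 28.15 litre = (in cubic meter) 0.02815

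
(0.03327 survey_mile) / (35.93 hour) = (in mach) 1.216e-06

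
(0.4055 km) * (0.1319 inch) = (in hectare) 0.0001359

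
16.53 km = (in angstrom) 1.653e+14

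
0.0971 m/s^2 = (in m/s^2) 0.0971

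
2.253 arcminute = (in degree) 0.03755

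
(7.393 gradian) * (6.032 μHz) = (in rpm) 6.689e-06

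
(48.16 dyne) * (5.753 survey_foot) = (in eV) 5.271e+15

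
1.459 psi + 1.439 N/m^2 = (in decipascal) 1.006e+05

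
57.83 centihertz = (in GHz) 5.783e-10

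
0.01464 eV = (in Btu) 2.223e-24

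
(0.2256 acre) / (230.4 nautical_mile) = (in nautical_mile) 1.155e-06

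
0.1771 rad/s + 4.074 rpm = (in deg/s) 34.59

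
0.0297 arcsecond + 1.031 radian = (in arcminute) 3544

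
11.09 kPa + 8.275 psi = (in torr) 511.1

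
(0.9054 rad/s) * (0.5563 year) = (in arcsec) 3.276e+12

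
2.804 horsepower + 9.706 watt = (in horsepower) 2.817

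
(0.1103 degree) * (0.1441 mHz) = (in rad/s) 2.774e-07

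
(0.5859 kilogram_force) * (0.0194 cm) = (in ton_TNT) 2.664e-13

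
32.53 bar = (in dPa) 3.253e+07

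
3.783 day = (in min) 5448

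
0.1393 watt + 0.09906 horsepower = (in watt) 74.01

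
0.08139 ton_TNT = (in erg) 3.405e+15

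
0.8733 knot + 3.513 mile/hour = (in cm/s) 202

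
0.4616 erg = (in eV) 2.881e+11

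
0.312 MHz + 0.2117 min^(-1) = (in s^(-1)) 3.12e+05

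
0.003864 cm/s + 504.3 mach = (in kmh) 6.182e+05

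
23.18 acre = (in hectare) 9.381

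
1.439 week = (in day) 10.07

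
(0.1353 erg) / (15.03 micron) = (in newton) 0.0009002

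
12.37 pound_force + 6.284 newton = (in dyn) 6.131e+06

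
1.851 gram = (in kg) 0.001851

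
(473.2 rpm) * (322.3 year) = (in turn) 8.016e+10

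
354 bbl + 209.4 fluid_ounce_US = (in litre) 5.629e+04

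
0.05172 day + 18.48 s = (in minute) 74.78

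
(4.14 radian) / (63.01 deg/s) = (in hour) 0.001046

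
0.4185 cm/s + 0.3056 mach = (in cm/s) 1.041e+04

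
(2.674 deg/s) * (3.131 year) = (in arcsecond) 9.505e+11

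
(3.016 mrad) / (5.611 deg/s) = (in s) 0.0308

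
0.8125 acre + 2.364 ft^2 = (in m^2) 3288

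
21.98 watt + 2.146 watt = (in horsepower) 0.03235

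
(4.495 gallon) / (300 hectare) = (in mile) 3.524e-12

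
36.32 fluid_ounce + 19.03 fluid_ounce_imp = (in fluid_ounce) 54.6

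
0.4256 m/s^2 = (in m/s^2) 0.4256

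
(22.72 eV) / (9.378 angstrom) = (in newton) 3.882e-09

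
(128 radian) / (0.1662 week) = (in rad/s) 0.001273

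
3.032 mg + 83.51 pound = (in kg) 37.88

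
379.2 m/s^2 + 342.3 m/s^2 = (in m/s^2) 721.5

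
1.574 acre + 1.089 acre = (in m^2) 1.078e+04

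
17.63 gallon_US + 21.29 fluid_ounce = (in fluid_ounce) 2278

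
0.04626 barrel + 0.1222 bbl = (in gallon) 7.075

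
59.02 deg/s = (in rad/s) 1.03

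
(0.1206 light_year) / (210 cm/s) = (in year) 1.723e+07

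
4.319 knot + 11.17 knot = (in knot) 15.49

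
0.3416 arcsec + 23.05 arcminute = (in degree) 0.3843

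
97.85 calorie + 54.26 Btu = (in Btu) 54.65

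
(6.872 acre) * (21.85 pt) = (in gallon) 5.663e+04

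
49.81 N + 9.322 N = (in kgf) 6.03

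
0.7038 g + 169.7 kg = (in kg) 169.7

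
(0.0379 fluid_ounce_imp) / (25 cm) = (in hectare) 4.307e-10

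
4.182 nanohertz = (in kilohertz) 4.182e-12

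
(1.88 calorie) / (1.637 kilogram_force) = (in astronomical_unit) 3.275e-12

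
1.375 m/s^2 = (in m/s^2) 1.375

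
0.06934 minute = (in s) 4.16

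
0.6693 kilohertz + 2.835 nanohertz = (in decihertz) 6693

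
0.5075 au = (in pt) 2.152e+14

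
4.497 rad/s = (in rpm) 42.94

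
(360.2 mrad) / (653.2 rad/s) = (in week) 9.118e-10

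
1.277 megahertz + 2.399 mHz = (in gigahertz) 0.001277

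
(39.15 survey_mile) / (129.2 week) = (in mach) 2.368e-06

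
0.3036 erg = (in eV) 1.895e+11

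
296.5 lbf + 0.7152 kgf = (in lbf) 298.1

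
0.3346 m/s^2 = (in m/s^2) 0.3346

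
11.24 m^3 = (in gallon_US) 2969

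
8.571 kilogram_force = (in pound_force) 18.9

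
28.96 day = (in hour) 695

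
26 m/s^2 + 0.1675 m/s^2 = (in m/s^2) 26.17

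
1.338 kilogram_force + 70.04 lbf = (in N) 324.7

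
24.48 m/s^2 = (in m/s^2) 24.48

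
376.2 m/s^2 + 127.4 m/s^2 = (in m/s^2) 503.6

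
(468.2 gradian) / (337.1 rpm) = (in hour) 5.787e-05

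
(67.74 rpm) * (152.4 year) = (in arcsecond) 7.032e+15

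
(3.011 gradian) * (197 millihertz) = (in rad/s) 0.009317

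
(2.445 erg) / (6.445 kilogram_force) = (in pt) 1.097e-05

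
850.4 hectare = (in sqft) 9.154e+07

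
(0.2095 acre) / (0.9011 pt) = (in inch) 1.05e+08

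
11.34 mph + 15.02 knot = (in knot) 24.87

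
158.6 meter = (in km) 0.1586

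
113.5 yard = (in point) 2.942e+05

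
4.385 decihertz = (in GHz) 4.385e-10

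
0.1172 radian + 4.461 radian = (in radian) 4.578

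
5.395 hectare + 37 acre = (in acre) 50.33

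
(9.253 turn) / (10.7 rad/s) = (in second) 5.433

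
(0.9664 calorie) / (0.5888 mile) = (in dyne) 426.7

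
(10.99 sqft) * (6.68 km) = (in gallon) 1.802e+06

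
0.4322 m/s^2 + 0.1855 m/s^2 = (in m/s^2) 0.6177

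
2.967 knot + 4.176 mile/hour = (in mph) 7.59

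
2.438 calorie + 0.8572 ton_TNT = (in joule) 3.587e+09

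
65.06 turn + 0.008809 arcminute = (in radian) 408.8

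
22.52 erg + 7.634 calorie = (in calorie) 7.634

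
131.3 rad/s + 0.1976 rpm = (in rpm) 1254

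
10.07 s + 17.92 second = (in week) 4.628e-05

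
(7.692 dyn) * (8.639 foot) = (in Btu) 1.92e-07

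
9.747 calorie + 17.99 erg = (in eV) 2.545e+20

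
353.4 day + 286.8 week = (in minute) 3.4e+06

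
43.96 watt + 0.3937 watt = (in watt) 44.35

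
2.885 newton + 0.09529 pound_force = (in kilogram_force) 0.3374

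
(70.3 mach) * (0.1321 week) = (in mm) 1.912e+12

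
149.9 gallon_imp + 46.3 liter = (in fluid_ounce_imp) 2.561e+04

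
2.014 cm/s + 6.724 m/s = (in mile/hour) 15.09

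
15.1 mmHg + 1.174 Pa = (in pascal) 2014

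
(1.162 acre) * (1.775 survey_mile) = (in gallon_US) 3.549e+09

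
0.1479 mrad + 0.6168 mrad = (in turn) 0.0001217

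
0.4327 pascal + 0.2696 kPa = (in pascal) 270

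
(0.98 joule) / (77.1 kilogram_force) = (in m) 0.001296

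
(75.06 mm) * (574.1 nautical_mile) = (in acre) 19.72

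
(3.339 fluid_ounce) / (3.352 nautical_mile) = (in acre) 3.931e-12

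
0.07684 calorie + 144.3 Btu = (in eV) 9.502e+23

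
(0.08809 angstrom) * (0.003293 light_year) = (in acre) 0.06781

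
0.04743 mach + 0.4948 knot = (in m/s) 16.4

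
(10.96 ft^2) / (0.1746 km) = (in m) 0.005832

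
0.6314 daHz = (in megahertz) 6.314e-06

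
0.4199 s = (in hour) 0.0001166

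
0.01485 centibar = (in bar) 0.0001485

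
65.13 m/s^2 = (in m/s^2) 65.13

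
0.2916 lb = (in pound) 0.2916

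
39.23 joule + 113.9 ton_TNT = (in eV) 2.974e+30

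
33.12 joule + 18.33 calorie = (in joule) 109.8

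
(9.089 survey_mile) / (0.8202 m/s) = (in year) 0.0005655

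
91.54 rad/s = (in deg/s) 5245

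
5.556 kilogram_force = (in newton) 54.49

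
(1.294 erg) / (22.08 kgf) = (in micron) 0.0005976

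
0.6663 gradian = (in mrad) 10.47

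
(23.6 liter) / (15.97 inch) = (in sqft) 0.6262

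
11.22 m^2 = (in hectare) 0.001122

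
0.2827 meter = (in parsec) 9.162e-18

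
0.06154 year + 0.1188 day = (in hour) 541.9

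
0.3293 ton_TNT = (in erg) 1.378e+16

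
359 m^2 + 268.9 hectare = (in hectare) 268.9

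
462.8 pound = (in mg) 2.099e+08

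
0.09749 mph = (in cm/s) 4.358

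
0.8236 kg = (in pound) 1.816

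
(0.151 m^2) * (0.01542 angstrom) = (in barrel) 1.465e-12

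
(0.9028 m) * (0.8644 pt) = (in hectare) 2.753e-08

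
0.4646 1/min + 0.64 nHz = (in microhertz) 7743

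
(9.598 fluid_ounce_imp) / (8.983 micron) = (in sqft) 326.8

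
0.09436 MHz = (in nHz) 9.436e+13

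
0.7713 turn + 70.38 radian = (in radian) 75.23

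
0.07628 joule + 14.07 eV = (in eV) 4.761e+17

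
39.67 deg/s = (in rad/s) 0.6924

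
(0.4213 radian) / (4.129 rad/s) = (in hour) 2.834e-05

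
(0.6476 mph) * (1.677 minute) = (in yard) 31.86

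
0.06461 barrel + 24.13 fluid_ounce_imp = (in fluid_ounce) 370.5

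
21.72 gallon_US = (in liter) 82.22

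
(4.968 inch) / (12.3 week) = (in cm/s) 1.696e-06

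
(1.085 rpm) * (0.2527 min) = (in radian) 1.723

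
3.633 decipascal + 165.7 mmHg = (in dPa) 2.209e+05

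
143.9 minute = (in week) 0.01428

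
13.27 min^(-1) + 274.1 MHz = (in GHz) 0.2741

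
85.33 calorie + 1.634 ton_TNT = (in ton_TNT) 1.634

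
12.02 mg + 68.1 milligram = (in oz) 0.002826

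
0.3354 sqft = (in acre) 7.7e-06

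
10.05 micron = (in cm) 0.001005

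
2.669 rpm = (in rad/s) 0.2795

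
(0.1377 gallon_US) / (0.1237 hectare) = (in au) 2.817e-18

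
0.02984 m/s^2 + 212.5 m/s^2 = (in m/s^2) 212.5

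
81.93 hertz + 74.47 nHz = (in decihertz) 819.3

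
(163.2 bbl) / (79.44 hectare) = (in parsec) 1.059e-21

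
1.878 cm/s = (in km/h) 0.06761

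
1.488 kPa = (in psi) 0.2158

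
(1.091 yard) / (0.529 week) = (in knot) 6.061e-06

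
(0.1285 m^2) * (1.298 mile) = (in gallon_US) 7.091e+04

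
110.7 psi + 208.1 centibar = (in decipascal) 9.713e+06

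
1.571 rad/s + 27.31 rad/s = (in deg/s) 1655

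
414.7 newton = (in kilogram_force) 42.29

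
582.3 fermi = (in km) 5.823e-16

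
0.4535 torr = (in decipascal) 604.6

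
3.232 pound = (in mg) 1.466e+06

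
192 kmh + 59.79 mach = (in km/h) 7.348e+04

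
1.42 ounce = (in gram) 40.26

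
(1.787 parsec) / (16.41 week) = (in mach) 1.632e+07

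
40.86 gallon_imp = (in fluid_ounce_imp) 6538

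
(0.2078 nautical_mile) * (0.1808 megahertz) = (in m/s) 6.958e+07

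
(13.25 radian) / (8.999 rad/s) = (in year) 4.669e-08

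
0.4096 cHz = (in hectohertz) 4.096e-05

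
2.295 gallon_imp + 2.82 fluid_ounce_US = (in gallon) 2.778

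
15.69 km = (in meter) 1.569e+04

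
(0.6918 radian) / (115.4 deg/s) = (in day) 3.975e-06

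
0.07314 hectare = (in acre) 0.1807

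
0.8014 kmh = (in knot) 0.4327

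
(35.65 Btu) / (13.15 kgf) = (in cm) 2.917e+04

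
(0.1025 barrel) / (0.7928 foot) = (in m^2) 0.06744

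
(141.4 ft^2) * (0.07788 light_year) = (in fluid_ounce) 3.273e+20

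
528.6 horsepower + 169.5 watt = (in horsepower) 528.8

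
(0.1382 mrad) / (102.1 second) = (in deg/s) 7.755e-05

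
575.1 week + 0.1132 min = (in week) 575.1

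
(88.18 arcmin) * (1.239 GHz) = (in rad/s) 3.178e+07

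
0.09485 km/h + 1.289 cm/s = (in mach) 0.0001152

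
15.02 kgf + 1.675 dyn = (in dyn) 1.473e+07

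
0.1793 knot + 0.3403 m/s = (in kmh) 1.557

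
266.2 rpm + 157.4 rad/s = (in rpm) 1769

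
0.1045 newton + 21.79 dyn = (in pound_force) 0.02354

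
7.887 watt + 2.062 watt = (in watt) 9.949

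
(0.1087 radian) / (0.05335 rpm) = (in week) 3.217e-05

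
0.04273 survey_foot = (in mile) 8.093e-06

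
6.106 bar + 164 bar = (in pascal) 1.701e+07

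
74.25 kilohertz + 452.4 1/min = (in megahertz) 0.07426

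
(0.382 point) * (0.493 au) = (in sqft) 1.07e+08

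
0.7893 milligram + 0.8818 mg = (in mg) 1.671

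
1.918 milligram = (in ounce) 6.766e-05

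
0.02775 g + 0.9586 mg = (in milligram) 28.71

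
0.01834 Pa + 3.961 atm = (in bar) 4.013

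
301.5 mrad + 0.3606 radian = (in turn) 0.1054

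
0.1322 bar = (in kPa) 13.22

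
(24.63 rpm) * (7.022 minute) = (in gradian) 6.918e+04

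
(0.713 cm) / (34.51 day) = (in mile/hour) 5.349e-09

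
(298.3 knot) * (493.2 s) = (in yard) 8.277e+04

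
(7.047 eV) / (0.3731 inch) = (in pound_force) 2.678e-17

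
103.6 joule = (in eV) 6.466e+20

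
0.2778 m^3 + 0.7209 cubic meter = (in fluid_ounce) 3.377e+04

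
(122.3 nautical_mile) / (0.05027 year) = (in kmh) 0.5143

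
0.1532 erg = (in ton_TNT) 3.662e-18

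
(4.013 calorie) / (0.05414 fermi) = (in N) 3.101e+17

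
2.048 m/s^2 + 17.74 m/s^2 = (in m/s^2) 19.79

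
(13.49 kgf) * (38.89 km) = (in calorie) 1.23e+06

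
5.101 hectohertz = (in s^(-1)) 510.1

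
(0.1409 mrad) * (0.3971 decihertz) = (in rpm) 5.343e-05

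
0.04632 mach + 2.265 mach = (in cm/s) 7.87e+04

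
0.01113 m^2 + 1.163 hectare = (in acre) 2.874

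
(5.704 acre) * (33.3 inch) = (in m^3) 1.952e+04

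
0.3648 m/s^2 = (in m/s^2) 0.3648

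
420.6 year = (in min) 2.211e+08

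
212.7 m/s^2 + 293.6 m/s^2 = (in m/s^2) 506.3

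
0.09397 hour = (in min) 5.638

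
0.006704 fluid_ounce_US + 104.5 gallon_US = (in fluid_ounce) 1.338e+04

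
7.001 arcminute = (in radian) 0.002037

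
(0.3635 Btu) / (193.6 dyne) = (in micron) 1.981e+11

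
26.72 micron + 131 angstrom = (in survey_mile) 1.661e-08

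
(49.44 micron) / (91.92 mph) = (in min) 2.005e-08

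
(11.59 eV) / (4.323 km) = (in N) 4.295e-22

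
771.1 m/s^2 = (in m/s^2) 771.1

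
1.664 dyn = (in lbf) 3.741e-06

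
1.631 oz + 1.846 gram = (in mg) 4.808e+04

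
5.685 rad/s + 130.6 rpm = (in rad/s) 19.36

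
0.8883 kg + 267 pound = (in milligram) 1.22e+08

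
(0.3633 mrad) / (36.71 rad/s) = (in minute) 1.649e-07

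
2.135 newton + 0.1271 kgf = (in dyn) 3.381e+05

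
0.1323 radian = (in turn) 0.02106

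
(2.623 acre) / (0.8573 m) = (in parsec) 4.013e-13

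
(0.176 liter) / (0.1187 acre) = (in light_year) 3.873e-23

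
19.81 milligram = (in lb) 4.367e-05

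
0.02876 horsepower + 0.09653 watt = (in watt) 21.54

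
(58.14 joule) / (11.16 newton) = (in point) 1.477e+04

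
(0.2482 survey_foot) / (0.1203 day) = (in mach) 2.138e-08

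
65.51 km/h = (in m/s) 18.2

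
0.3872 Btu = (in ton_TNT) 9.764e-08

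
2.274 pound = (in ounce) 36.38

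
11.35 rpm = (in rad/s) 1.189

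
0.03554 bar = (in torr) 26.66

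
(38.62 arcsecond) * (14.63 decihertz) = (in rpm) 0.002616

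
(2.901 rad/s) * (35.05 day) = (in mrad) 8.785e+09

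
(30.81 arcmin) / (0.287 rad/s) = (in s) 0.03123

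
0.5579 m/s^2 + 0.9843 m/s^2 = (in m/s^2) 1.542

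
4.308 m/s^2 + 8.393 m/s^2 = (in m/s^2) 12.7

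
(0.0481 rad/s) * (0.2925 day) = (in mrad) 1.216e+06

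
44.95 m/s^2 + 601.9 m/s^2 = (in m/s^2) 646.9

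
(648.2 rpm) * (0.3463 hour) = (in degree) 4.849e+06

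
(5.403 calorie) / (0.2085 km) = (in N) 0.1084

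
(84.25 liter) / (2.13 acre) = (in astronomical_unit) 6.534e-17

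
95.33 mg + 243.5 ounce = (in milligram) 6.903e+06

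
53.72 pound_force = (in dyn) 2.39e+07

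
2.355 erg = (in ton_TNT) 5.629e-17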